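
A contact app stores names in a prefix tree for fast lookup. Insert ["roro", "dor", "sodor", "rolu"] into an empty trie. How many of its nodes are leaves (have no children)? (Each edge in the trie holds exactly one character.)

4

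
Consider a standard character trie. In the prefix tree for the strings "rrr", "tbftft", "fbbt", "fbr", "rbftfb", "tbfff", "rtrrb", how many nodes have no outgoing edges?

7

Leaves are exactly the stored words that no other stored word extends.
Those words: "fbbt", "fbr", "rbftfb", "rrr", "rtrrb", "tbfff", "tbftft"
Leaf count: 7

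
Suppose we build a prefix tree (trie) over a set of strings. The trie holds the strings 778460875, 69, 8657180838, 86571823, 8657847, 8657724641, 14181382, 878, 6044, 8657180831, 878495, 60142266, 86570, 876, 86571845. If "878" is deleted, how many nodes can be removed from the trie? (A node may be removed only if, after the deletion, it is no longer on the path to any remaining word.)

A node on "878"'s path can go only if nothing else ends at it or branches off below it.
Every node on "878" is still needed (e.g. by "878495"), so nothing is freed.
Nodes removed: 0

0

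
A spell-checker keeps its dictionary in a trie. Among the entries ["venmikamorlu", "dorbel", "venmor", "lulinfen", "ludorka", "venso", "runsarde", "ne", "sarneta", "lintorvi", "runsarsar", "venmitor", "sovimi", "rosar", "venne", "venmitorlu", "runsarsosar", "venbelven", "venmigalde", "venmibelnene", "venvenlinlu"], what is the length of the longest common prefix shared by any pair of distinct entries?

Equivalently: take the maximum, over all pairs, of their longest common prefix length.
e.g. "venmitor" and "venmitorlu" share the prefix "venmitor" of length 8; no pair shares a longer one.
Longest shared-prefix length: 8

8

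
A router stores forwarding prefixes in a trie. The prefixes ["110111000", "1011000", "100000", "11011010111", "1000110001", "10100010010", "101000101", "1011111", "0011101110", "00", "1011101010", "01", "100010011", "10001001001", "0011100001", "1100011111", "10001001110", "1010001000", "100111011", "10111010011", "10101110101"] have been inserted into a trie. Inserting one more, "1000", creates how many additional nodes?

0

"1000" is already a full path in the trie; only an end-marker is added.
No new nodes are needed: 0.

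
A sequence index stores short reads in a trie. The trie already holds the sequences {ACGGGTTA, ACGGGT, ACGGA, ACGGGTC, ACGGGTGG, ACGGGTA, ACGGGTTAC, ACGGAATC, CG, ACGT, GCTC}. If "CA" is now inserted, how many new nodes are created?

1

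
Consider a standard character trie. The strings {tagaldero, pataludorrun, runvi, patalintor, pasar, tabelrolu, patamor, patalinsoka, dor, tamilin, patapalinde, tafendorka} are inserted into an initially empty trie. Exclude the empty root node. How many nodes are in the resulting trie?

71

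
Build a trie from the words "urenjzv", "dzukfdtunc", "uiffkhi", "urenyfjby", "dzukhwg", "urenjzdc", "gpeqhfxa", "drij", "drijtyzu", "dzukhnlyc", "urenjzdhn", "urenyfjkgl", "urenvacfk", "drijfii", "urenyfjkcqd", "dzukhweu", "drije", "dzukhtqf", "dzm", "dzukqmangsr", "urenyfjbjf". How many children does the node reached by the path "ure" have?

1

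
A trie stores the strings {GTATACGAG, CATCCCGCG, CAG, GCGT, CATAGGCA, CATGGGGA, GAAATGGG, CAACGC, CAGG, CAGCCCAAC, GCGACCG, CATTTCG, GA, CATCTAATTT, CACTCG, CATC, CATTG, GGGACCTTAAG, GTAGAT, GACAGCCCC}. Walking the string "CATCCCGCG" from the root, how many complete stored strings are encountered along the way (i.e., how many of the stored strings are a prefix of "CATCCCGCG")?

2

Traverse "CATCCCGCG" character by character; count nodes along the way that are marked as word ends.
Prefixes of the query that are stored words: "CATC", "CATCCCGCG"
Count: 2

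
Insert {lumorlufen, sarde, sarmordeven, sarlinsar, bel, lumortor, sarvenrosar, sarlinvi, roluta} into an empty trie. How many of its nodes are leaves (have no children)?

9

Leaves are exactly the stored words that no other stored word extends.
Those words: "bel", "lumorlufen", "lumortor", "roluta", "sarde", "sarlinsar", "sarlinvi", "sarmordeven", "sarvenrosar"
Leaf count: 9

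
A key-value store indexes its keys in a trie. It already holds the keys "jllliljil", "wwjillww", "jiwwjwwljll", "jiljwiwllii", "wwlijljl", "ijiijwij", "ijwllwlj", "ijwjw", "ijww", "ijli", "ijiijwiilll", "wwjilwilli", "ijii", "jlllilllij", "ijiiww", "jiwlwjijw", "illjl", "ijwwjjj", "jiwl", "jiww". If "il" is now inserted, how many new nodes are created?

"il" is already a full path in the trie; only an end-marker is added.
No new nodes are needed: 0.

0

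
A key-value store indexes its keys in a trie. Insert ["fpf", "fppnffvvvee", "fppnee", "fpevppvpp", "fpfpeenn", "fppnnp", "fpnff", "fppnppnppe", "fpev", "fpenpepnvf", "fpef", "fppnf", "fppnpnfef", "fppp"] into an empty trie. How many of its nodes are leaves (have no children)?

11

A leaf is a node with no children — equivalently, the end of a word that is not a proper prefix of any other stored word.
Those words: "fpef", "fpenpepnvf", "fpevppvpp", "fpfpeenn", "fpnff", "fppnee", "fppnffvvvee", "fppnnp", "fppnpnfef", "fppnppnppe", "fppp"
Leaf count: 11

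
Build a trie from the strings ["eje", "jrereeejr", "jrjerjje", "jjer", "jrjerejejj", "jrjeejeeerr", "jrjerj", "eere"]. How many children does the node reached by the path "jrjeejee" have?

1

Walk "jrjeejee" from the root, arriving at one node.
Characters that immediately follow "jrjeejee" among the stored strings: {e}.
That node has 1 child edge.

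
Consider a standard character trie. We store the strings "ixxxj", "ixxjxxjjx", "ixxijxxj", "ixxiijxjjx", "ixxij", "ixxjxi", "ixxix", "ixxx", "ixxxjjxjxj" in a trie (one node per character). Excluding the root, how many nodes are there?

29

For each word, the new-node count is its length minus the longest prefix already in the trie:
  "ixxxj" → 5 new (i, x, x, x, j)
  "ixxjxxjjx" → prefix "ixx" already present; 6 new (j, x, x, j, j, x)
  "ixxijxxj" → prefix "ixx" already present; 5 new (i, j, x, x, j)
  "ixxiijxjjx" → prefix "ixxi" already present; 6 new (i, j, x, j, j, x)
  "ixxij" → prefix "ixxij" already present; 0 new (none)
  "ixxjxi" → prefix "ixxjx" already present; 1 new (i)
  "ixxix" → prefix "ixxi" already present; 1 new (x)
  "ixxx" → prefix "ixxx" already present; 0 new (none)
  "ixxxjjxjxj" → prefix "ixxxj" already present; 5 new (j, x, j, x, j)
Total nodes = 5 + 6 + 5 + 6 + 0 + 1 + 1 + 0 + 5 = 29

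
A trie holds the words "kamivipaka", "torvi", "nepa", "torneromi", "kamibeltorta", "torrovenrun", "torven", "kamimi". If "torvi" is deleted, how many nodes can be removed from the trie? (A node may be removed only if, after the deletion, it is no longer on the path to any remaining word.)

After clearing the end-marker at "torvi", prune upward until reaching a node still needed by another word.
The suffix "i" (1 node) is used only by "torvi"; the node for "torv" still has the child "e", so pruning stops there.
Nodes removed: 1

1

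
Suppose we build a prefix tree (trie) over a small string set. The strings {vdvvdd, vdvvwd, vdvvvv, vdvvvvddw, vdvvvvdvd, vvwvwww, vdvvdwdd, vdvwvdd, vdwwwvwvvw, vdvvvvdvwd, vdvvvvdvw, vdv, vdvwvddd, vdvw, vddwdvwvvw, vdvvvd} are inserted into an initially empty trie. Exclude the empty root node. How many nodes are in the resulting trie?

Count nodes per top-level branch (shared prefixes stored once):
  'v'-branch (vddwdvwvvw, vdv, vdvvdd, vdvvdwdd, vdvvvd, vdvvvv, vdvvvvddw, vdvvvvdvd, vdvvvvdvw, vdvvvvdvwd, vdvvwd, vdvw, vdvwvdd, vdvwvddd, vdwwwvwvvw, vvwvwww): 48 nodes
Sum: 48

48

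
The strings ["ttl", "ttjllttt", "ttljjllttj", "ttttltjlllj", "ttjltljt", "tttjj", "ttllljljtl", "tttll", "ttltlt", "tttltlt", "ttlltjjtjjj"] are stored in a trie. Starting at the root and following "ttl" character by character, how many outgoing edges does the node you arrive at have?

The children of the "ttl" node are the distinct next characters among strings starting with "ttl".
Distinct next characters after "ttl": j, l, t.
That node has 3 child edges.

3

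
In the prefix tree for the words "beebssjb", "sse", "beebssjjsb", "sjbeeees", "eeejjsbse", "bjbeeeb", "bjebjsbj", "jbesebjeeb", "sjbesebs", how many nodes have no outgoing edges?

9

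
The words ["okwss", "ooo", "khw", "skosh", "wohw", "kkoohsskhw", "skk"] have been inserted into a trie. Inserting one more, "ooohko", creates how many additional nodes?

Walking "ooohko" from the root, the first 3 characters ("ooo") follow existing edges; "h" is the first miss.
Each of the 3 remaining characters creates one node.

3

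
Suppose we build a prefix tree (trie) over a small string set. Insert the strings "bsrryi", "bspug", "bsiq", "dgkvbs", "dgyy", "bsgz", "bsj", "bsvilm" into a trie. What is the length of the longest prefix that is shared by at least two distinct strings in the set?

The deepest shared node is where two words last agree before diverging.
e.g. "bsgz" and "bsiq" share the prefix "bs" of length 2; no pair shares a longer one.
Longest shared-prefix length: 2

2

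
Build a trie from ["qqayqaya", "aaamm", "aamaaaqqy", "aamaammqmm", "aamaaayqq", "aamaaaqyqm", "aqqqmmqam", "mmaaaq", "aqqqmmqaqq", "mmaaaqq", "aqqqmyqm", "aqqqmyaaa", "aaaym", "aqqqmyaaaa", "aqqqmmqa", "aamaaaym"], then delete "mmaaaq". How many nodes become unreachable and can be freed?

0

Walk "mmaaaq" from the leaf back toward the root, removing each node that no remaining word uses.
Every node on "mmaaaq" is still needed (e.g. by "mmaaaqq"), so nothing is freed.
Nodes removed: 0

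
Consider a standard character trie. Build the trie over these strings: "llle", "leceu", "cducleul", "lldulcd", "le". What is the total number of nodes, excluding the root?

21

Insert word by word; a character creates a node only if that edge doesn't already exist:
  "llle" → 4 new (l, l, l, e)
  "leceu" → prefix "l" already present; 4 new (e, c, e, u)
  "cducleul" → 8 new (c, d, u, c, l, e, u, l)
  "lldulcd" → prefix "ll" already present; 5 new (d, u, l, c, d)
  "le" → prefix "le" already present; 0 new (none)
Total nodes = 4 + 4 + 8 + 5 + 0 = 21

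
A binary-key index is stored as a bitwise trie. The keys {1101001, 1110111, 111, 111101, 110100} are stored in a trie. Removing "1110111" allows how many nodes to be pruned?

4

After clearing the end-marker at "1110111", prune upward until reaching a node still needed by another word.
The suffix "0111" (4 nodes) is used only by "1110111"; the node for "111" still has the child "1", so pruning stops there.
Nodes removed: 4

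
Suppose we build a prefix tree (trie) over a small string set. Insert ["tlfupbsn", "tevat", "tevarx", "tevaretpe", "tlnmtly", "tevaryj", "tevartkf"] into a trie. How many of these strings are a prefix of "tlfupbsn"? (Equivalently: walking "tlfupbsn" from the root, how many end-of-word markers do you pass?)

Walk "tlfupbsn" from the root; an end-of-word marker is hit whenever a stored word is a prefix of "tlfupbsn".
Prefixes of the query that are stored words: "tlfupbsn"
Count: 1

1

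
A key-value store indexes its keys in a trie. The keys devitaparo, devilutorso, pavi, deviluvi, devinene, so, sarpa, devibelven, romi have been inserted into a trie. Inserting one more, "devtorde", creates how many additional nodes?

The longest prefix of "devtorde" already in the trie is "dev" (length 3).
Each of the 5 remaining characters creates one node.

5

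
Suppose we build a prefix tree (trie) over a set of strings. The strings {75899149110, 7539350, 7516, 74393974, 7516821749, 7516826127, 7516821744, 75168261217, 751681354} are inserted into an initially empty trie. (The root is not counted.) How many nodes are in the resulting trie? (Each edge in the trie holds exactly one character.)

42

Count nodes per top-level branch (shared prefixes stored once):
  '7'-branch (74393974, 7516, 751681354, 7516821744, 7516821749, 75168261217, 7516826127, 7539350, 75899149110): 42 nodes
Sum: 42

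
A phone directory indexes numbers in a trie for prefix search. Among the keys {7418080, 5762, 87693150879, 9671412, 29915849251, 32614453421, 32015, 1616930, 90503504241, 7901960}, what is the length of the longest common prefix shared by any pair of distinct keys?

2

Look for the deepest trie node that still has at least two words in its subtree.
e.g. "32015" and "32614453421" share the prefix "32" of length 2; no pair shares a longer one.
Longest shared-prefix length: 2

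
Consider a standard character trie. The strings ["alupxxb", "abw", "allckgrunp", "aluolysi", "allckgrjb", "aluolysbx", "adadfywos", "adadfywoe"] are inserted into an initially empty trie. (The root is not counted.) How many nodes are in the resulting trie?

Count nodes per top-level branch (shared prefixes stored once):
  'a'-branch (abw, adadfywoe, adadfywos, allckgrjb, allckgrunp, aluolysbx, aluolysi, alupxxb): 35 nodes
Sum: 35

35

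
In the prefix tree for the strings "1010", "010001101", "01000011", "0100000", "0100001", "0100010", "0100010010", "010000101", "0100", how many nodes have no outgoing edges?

6

A leaf is a node with no children — equivalently, the end of a word that is not a proper prefix of any other stored word.
Those words: "0100000", "010000101", "01000011", "0100010010", "010001101", "1010"
Leaf count: 6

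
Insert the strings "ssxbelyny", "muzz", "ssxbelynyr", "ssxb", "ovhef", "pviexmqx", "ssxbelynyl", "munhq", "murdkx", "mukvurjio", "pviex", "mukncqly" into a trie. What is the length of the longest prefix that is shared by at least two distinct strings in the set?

9

The deepest shared node is where two words last agree before diverging.
e.g. "ssxbelyny" and "ssxbelynyl" share the prefix "ssxbelyny" of length 9; no pair shares a longer one.
Longest shared-prefix length: 9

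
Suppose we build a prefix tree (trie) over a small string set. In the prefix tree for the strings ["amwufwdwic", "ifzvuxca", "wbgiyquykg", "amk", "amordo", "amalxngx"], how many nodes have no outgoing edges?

A leaf is a node with no children — equivalently, the end of a word that is not a proper prefix of any other stored word.
Those words: "amalxngx", "amk", "amordo", "amwufwdwic", "ifzvuxca", "wbgiyquykg"
Leaf count: 6

6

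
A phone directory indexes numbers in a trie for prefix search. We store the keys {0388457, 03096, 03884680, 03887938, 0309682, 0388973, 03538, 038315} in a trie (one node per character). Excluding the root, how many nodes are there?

For each word, the new-node count is its length minus the longest prefix already in the trie:
  "0388457" → 7 new (0, 3, 8, 8, 4, 5, 7)
  "03096" → prefix "03" already present; 3 new (0, 9, 6)
  "03884680" → prefix "03884" already present; 3 new (6, 8, 0)
  "03887938" → prefix "0388" already present; 4 new (7, 9, 3, 8)
  "0309682" → prefix "03096" already present; 2 new (8, 2)
  "0388973" → prefix "0388" already present; 3 new (9, 7, 3)
  "03538" → prefix "03" already present; 3 new (5, 3, 8)
  "038315" → prefix "038" already present; 3 new (3, 1, 5)
Total nodes = 7 + 3 + 3 + 4 + 2 + 3 + 3 + 3 = 28

28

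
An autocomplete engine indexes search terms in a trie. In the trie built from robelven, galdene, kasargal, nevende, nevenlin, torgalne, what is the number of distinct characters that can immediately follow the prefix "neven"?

The children of the "neven" node are the distinct next characters among strings starting with "neven".
Characters that immediately follow "neven" among the stored strings: {d, l}.
That node has 2 child edges.

2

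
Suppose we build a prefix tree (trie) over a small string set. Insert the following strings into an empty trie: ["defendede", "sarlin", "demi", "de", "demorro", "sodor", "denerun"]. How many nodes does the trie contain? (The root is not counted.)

30

Trie structure (* marks end of a word):
(root)
├─ d
│  └─ e *
│     ├─ f
│     │  └─ e
│     │     └─ n
│     │        └─ d
│     │           └─ e
│     │              └─ d
│     │                 └─ e *
│     ├─ m
│     │  ├─ i *
│     │  └─ o
│     │     └─ r
│     │        └─ r
│     │           └─ o *
│     └─ n
│        └─ e
│           └─ r
│              └─ u
│                 └─ n *
└─ s
   ├─ a
   │  └─ r
   │     └─ l
   │        └─ i
   │           └─ n *
   └─ o
      └─ d
         └─ o
            └─ r *
Counting every labelled node above: 30.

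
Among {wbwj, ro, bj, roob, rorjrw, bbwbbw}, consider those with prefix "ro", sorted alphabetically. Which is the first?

ro

Filter for "ro…" and sort: "ro", "roob", "rorjrw"
The 1st is ro.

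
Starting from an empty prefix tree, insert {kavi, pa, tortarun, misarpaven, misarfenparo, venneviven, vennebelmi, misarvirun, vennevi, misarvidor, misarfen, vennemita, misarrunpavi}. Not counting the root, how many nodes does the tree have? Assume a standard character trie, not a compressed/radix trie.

65

Count nodes per top-level branch (shared prefixes stored once):
  'k'-branch (kavi): 4 nodes
  'm'-branch (misarfen, misarfenparo, misarpaven, misarrunpavi, misarvidor, misarvirun): 32 nodes
  'p'-branch (pa): 2 nodes
  't'-branch (tortarun): 8 nodes
  'v'-branch (vennebelmi, vennemita, vennevi, venneviven): 19 nodes
Sum: 65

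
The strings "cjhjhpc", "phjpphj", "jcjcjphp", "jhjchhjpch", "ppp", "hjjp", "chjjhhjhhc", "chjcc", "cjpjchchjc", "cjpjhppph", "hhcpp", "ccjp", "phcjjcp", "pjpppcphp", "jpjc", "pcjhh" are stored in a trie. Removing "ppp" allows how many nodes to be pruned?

After clearing the end-marker at "ppp", prune upward until reaching a node still needed by another word.
The suffix "pp" (2 nodes) is used only by "ppp"; the node for "p" still has the child "h", so pruning stops there.
Nodes removed: 2

2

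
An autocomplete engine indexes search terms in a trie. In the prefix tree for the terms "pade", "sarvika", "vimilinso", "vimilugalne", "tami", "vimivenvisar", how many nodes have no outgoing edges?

6

A leaf is a node with no children — equivalently, the end of a word that is not a proper prefix of any other stored word.
Those words: "pade", "sarvika", "tami", "vimilinso", "vimilugalne", "vimivenvisar"
Leaf count: 6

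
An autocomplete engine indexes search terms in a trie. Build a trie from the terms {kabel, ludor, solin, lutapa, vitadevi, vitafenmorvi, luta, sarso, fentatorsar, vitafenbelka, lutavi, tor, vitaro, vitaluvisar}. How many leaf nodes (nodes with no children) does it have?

A leaf is a node with no children — equivalently, the end of a word that is not a proper prefix of any other stored word.
Those words: "fentatorsar", "kabel", "ludor", "lutapa", "lutavi", "sarso", "solin", "tor", "vitadevi", "vitafenbelka", "vitafenmorvi", "vitaluvisar", "vitaro"
Leaf count: 13

13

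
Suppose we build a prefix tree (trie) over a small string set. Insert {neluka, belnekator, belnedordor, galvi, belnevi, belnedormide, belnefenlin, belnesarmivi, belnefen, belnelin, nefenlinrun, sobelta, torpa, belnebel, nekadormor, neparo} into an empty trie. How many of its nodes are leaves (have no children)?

Leaves are exactly the stored words that no other stored word extends.
Those words: "belnebel", "belnedordor", "belnedormide", "belnefenlin", "belnekator", "belnelin", "belnesarmivi", "belnevi", "galvi", "nefenlinrun", "nekadormor", "neluka", "neparo", "sobelta", "torpa"
Leaf count: 15

15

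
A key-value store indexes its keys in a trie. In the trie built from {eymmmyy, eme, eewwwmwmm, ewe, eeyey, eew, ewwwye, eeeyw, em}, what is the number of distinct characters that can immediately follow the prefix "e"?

4

Walk "e" from the root, arriving at one node.
Characters that immediately follow "e" among the stored strings: {e, m, w, y}.
That node has 4 child edges.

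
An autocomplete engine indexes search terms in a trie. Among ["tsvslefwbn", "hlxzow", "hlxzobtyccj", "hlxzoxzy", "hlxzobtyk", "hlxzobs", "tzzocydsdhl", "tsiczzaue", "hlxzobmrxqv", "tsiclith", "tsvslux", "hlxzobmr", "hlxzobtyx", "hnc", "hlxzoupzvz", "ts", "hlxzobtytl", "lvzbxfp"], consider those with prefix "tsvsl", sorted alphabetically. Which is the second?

tsvslux

Filter for "tsvsl…" and sort: "tsvslefwbn", "tsvslux"
Position 2: tsvslux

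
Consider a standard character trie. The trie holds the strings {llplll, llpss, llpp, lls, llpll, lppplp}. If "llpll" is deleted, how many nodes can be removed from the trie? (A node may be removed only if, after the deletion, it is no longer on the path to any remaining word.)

Walk "llpll" from the leaf back toward the root, removing each node that no remaining word uses.
Every node on "llpll" is still needed (e.g. by "llplll"), so nothing is freed.
Nodes removed: 0

0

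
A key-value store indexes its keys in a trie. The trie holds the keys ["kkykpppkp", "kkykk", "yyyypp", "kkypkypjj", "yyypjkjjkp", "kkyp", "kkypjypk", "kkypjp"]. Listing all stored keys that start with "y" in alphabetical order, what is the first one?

yyypjkjjkp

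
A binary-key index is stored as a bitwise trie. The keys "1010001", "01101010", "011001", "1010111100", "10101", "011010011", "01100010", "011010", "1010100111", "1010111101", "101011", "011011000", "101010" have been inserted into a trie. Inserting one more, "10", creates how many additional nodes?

0

Every character of "10" already lies on an existing path (it is a prefix of some stored word).
No new nodes are needed: 0.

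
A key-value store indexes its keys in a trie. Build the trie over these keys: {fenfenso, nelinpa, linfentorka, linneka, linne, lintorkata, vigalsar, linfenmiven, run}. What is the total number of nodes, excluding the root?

53

For each word, the new-node count is its length minus the longest prefix already in the trie:
  "fenfenso" → 8 new (f, e, n, f, e, n, s, o)
  "nelinpa" → 7 new (n, e, l, i, n, p, a)
  "linfentorka" → 11 new (l, i, n, f, e, n, t, o, r, k, a)
  "linneka" → prefix "lin" already present; 4 new (n, e, k, a)
  "linne" → prefix "linne" already present; 0 new (none)
  "lintorkata" → prefix "lin" already present; 7 new (t, o, r, k, a, t, a)
  "vigalsar" → 8 new (v, i, g, a, l, s, a, r)
  "linfenmiven" → prefix "linfen" already present; 5 new (m, i, v, e, n)
  "run" → 3 new (r, u, n)
Total nodes = 8 + 7 + 11 + 4 + 0 + 7 + 8 + 5 + 3 = 53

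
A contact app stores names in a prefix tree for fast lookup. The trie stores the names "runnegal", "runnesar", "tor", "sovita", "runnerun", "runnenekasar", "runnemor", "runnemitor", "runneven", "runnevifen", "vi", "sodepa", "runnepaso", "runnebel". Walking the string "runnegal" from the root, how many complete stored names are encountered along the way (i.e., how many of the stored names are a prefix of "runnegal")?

Check each prefix of "runnegal" against the stored set — each match is an end-marker on the path.
Prefixes of the query that are stored words: "runnegal"
Count: 1

1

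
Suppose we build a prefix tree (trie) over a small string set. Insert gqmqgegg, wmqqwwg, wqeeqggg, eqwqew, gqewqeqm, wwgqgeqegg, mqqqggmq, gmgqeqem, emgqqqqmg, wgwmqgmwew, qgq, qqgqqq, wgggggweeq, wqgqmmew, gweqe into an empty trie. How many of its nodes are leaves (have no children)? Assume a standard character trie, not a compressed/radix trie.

15

Leaves are exactly the stored words that no other stored word extends.
Those words: "emgqqqqmg", "eqwqew", "gmgqeqem", "gqewqeqm", "gqmqgegg", "gweqe", "mqqqggmq", "qgq", "qqgqqq", "wgggggweeq", "wgwmqgmwew", "wmqqwwg", "wqeeqggg", "wqgqmmew", "wwgqgeqegg"
Leaf count: 15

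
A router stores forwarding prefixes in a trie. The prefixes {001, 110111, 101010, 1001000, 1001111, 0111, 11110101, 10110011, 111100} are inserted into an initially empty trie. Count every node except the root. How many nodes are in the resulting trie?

37

Count nodes per top-level branch (shared prefixes stored once):
  '0'-branch (001, 0111): 6 nodes
  '1'-branch (1001000, 1001111, 101010, 10110011, 110111, 111100, 11110101): 31 nodes
Sum: 37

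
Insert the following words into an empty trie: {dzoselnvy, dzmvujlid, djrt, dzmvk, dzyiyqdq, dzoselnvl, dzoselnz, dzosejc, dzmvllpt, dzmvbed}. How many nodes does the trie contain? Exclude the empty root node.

37

Trace insertions, counting only characters that open a new branch:
  "dzoselnvy" → 9 new (d, z, o, s, e, l, n, v, y)
  "dzmvujlid" → prefix "dz" already present; 7 new (m, v, u, j, l, i, d)
  "djrt" → prefix "d" already present; 3 new (j, r, t)
  "dzmvk" → prefix "dzmv" already present; 1 new (k)
  "dzyiyqdq" → prefix "dz" already present; 6 new (y, i, y, q, d, q)
  "dzoselnvl" → prefix "dzoselnv" already present; 1 new (l)
  "dzoselnz" → prefix "dzoseln" already present; 1 new (z)
  "dzosejc" → prefix "dzose" already present; 2 new (j, c)
  "dzmvllpt" → prefix "dzmv" already present; 4 new (l, l, p, t)
  "dzmvbed" → prefix "dzmv" already present; 3 new (b, e, d)
Total nodes = 9 + 7 + 3 + 1 + 6 + 1 + 1 + 2 + 4 + 3 = 37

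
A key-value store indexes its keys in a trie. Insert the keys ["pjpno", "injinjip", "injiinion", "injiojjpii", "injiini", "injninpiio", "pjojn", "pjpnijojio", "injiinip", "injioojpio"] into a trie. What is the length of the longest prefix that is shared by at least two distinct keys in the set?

Look for the deepest trie node that still has at least two words in its subtree.
"injiini" and "injiinion" agree on "injiini" (7 characters) before diverging; nothing deeper is shared.
Longest shared-prefix length: 7

7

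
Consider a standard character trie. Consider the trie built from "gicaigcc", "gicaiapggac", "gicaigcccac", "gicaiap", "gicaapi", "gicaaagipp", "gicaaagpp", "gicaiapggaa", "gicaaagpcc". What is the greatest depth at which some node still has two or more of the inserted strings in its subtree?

10

Look for the deepest trie node that still has at least two words in its subtree.
"gicaiapggaa" and "gicaiapggac" agree on "gicaiapgga" (10 characters) before diverging; nothing deeper is shared.
Longest shared-prefix length: 10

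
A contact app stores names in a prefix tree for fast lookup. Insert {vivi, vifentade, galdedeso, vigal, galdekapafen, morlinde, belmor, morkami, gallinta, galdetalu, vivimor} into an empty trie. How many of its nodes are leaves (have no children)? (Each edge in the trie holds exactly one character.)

10

A leaf is a node with no children — equivalently, the end of a word that is not a proper prefix of any other stored word.
Those words: "belmor", "galdedeso", "galdekapafen", "galdetalu", "gallinta", "morkami", "morlinde", "vifentade", "vigal", "vivimor"
Leaf count: 10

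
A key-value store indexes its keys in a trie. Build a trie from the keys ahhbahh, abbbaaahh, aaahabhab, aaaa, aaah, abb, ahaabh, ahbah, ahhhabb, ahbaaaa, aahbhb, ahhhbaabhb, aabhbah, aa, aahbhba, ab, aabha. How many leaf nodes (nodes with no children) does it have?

12

Leaves are exactly the stored words that no other stored word extends.
Those words: "aaaa", "aaahabhab", "aabha", "aabhbah", "aahbhba", "abbbaaahh", "ahaabh", "ahbaaaa", "ahbah", "ahhbahh", "ahhhabb", "ahhhbaabhb"
Leaf count: 12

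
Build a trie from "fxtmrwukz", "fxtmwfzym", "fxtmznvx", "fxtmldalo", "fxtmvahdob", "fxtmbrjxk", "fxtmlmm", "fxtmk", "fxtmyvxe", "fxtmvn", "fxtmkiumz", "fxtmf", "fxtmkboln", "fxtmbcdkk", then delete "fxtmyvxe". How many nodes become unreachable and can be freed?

After clearing the end-marker at "fxtmyvxe", prune upward until reaching a node still needed by another word.
The suffix "yvxe" (4 nodes) is used only by "fxtmyvxe"; the node for "fxtm" still has the child "r", so pruning stops there.
Nodes removed: 4

4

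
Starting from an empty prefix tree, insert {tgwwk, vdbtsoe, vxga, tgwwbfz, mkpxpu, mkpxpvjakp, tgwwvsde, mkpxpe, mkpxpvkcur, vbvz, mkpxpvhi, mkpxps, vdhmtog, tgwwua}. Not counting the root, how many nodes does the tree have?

Insert word by word; a character creates a node only if that edge doesn't already exist:
  "tgwwk" → 5 new (t, g, w, w, k)
  "vdbtsoe" → 7 new (v, d, b, t, s, o, e)
  "vxga" → prefix "v" already present; 3 new (x, g, a)
  "tgwwbfz" → prefix "tgww" already present; 3 new (b, f, z)
  "mkpxpu" → 6 new (m, k, p, x, p, u)
  "mkpxpvjakp" → prefix "mkpxp" already present; 5 new (v, j, a, k, p)
  "tgwwvsde" → prefix "tgww" already present; 4 new (v, s, d, e)
  "mkpxpe" → prefix "mkpxp" already present; 1 new (e)
  "mkpxpvkcur" → prefix "mkpxpv" already present; 4 new (k, c, u, r)
  "vbvz" → prefix "v" already present; 3 new (b, v, z)
  "mkpxpvhi" → prefix "mkpxpv" already present; 2 new (h, i)
  "mkpxps" → prefix "mkpxp" already present; 1 new (s)
  "vdhmtog" → prefix "vd" already present; 5 new (h, m, t, o, g)
  "tgwwua" → prefix "tgww" already present; 2 new (u, a)
Total nodes = 5 + 7 + 3 + 3 + 6 + 5 + 4 + 1 + 4 + 3 + 2 + 1 + 5 + 2 = 51

51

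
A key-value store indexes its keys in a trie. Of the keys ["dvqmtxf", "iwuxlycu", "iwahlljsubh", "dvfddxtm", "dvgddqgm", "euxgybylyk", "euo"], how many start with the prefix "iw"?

2

Traverse to the node for "iw", then collect every word in that subtree.
Matches: "iwahlljsubh", "iwuxlycu"
Count: 2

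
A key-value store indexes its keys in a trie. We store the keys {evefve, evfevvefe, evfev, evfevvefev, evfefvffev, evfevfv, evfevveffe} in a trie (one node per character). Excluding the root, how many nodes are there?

24

Trie structure (* marks end of a word):
(root)
└─ e
   └─ v
      ├─ e
      │  └─ f
      │     └─ v
      │        └─ e *
      └─ f
         └─ e
            ├─ f
            │  └─ v
            │     └─ f
            │        └─ f
            │           └─ e
            │              └─ v *
            └─ v *
               ├─ f
               │  └─ v *
               └─ v
                  └─ e
                     └─ f
                        ├─ e *
                        │  └─ v *
                        └─ f
                           └─ e *
Counting every labelled node above: 24.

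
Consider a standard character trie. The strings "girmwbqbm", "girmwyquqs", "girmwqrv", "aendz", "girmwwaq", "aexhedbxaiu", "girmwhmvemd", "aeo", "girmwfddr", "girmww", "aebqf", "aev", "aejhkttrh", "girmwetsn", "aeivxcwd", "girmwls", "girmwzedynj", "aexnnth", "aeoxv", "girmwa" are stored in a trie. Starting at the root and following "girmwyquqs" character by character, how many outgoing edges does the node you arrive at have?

0

The children of the "girmwyquqs" node are the distinct next characters among strings starting with "girmwyquqs".
No stored string extends past "girmwyquqs".
That node has 0 child edges.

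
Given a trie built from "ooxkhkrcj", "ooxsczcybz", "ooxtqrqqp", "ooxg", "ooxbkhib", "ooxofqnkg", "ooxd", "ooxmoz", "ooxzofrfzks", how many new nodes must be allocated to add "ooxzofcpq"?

3

Walking "ooxzofcpq" from the root, the first 6 characters ("ooxzof") follow existing edges; "c" is the first miss.
Each of the 3 remaining characters creates one node.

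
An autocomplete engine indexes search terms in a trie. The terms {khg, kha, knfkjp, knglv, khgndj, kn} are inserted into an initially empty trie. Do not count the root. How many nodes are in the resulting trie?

Insert word by word; a character creates a node only if that edge doesn't already exist:
  "khg" → 3 new (k, h, g)
  "kha" → prefix "kh" already present; 1 new (a)
  "knfkjp" → prefix "k" already present; 5 new (n, f, k, j, p)
  "knglv" → prefix "kn" already present; 3 new (g, l, v)
  "khgndj" → prefix "khg" already present; 3 new (n, d, j)
  "kn" → prefix "kn" already present; 0 new (none)
Total nodes = 3 + 1 + 5 + 3 + 3 + 0 = 15

15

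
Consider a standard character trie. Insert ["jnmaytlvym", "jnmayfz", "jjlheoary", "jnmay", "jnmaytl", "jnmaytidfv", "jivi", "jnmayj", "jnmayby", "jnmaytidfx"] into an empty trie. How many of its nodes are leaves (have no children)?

A leaf is a node with no children — equivalently, the end of a word that is not a proper prefix of any other stored word.
Those words: "jivi", "jjlheoary", "jnmayby", "jnmayfz", "jnmayj", "jnmaytidfv", "jnmaytidfx", "jnmaytlvym"
Leaf count: 8

8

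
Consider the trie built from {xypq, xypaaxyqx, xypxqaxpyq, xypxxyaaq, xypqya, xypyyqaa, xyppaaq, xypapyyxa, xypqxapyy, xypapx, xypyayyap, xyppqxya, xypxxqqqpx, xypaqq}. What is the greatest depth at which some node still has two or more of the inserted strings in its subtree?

Equivalently: take the maximum, over all pairs, of their longest common prefix length.
e.g. "xypapx" and "xypapyyxa" share the prefix "xypap" of length 5; no pair shares a longer one.
Longest shared-prefix length: 5

5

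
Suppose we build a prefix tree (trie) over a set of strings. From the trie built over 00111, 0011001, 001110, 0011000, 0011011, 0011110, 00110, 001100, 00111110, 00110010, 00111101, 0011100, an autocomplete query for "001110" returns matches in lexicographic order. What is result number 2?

Filter for "001110…" and sort: "001110", "0011100"
Position 2: 0011100

0011100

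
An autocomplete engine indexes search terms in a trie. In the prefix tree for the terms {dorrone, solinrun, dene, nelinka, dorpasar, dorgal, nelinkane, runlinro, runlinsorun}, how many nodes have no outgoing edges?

8

Leaves are exactly the stored words that no other stored word extends.
Those words: "dene", "dorgal", "dorpasar", "dorrone", "nelinkane", "runlinro", "runlinsorun", "solinrun"
Leaf count: 8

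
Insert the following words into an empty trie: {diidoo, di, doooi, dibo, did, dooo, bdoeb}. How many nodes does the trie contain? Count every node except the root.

18

Trace insertions, counting only characters that open a new branch:
  "diidoo" → 6 new (d, i, i, d, o, o)
  "di" → prefix "di" already present; 0 new (none)
  "doooi" → prefix "d" already present; 4 new (o, o, o, i)
  "dibo" → prefix "di" already present; 2 new (b, o)
  "did" → prefix "di" already present; 1 new (d)
  "dooo" → prefix "dooo" already present; 0 new (none)
  "bdoeb" → 5 new (b, d, o, e, b)
Total nodes = 6 + 0 + 4 + 2 + 1 + 0 + 5 = 18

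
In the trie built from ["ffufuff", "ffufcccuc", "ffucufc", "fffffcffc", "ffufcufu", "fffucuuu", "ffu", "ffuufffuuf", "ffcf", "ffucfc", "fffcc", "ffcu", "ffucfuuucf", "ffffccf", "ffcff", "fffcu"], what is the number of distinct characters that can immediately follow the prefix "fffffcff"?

1

Walk "fffffcff" from the root, arriving at one node.
Characters that immediately follow "fffffcff" among the stored strings: {c}.
That node has 1 child edge.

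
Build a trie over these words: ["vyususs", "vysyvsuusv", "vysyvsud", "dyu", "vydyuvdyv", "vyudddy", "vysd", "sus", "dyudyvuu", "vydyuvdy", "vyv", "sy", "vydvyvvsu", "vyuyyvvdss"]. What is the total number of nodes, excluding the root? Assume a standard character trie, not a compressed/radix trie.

Trace insertions, counting only characters that open a new branch:
  "vyususs" → 7 new (v, y, u, s, u, s, s)
  "vysyvsuusv" → prefix "vy" already present; 8 new (s, y, v, s, u, u, s, v)
  "vysyvsud" → prefix "vysyvsu" already present; 1 new (d)
  "dyu" → 3 new (d, y, u)
  "vydyuvdyv" → prefix "vy" already present; 7 new (d, y, u, v, d, y, v)
  "vyudddy" → prefix "vyu" already present; 4 new (d, d, d, y)
  "vysd" → prefix "vys" already present; 1 new (d)
  "sus" → 3 new (s, u, s)
  "dyudyvuu" → prefix "dyu" already present; 5 new (d, y, v, u, u)
  "vydyuvdy" → prefix "vydyuvdy" already present; 0 new (none)
  "vyv" → prefix "vy" already present; 1 new (v)
  "sy" → prefix "s" already present; 1 new (y)
  "vydvyvvsu" → prefix "vyd" already present; 6 new (v, y, v, v, s, u)
  "vyuyyvvdss" → prefix "vyu" already present; 7 new (y, y, v, v, d, s, s)
Total nodes = 7 + 8 + 1 + 3 + 7 + 4 + 1 + 3 + 5 + 0 + 1 + 1 + 6 + 7 = 54

54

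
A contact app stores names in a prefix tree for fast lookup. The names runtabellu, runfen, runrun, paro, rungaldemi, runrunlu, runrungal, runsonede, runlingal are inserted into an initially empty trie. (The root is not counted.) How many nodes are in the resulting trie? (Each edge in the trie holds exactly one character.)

Count nodes per top-level branch (shared prefixes stored once):
  'p'-branch (paro): 4 nodes
  'r'-branch (runfen, rungaldemi, runlingal, runrun, runrungal, runrunlu, runsonede, runtabellu): 40 nodes
Sum: 44

44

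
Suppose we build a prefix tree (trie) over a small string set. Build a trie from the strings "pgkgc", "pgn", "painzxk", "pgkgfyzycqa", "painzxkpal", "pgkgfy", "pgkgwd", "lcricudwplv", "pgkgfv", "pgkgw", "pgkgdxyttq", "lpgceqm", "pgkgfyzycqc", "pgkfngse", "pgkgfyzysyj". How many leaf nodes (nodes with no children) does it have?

12

A leaf is a node with no children — equivalently, the end of a word that is not a proper prefix of any other stored word.
Those words: "lcricudwplv", "lpgceqm", "painzxkpal", "pgkfngse", "pgkgc", "pgkgdxyttq", "pgkgfv", "pgkgfyzycqa", "pgkgfyzycqc", "pgkgfyzysyj", "pgkgwd", "pgn"
Leaf count: 12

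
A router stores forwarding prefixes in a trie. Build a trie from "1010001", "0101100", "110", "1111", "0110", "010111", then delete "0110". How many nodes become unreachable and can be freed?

2

A node on "0110"'s path can go only if nothing else ends at it or branches off below it.
The suffix "10" (2 nodes) is used only by "0110"; the node for "01" still has the child "0", so pruning stops there.
Nodes removed: 2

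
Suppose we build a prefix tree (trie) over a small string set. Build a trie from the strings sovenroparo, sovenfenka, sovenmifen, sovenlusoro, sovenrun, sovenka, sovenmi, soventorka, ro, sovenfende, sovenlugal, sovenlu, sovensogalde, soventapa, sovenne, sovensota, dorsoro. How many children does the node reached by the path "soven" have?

8

Walk "soven" from the root, arriving at one node.
Characters that immediately follow "soven" among the stored strings: {f, k, l, m, n, r, s, t}.
That node has 8 child edges.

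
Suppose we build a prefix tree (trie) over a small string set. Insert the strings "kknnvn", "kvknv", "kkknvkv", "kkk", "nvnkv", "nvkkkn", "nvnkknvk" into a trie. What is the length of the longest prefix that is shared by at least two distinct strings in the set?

Look for the deepest trie node that still has at least two words in its subtree.
"nvnkknvk" and "nvnkv" agree on "nvnk" (4 characters) before diverging; nothing deeper is shared.
Longest shared-prefix length: 4

4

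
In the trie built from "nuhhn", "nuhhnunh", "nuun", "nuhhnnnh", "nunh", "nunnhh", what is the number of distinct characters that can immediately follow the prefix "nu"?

3

The children of the "nu" node are the distinct next characters among strings starting with "nu".
Characters that immediately follow "nu" among the stored strings: {h, n, u}.
That node has 3 child edges.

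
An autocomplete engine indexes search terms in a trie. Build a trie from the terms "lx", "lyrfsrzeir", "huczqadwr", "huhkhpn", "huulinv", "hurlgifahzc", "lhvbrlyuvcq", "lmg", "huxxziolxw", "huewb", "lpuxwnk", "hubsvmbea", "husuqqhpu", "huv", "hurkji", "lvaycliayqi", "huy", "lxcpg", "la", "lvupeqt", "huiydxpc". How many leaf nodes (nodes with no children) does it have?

20

A leaf is a node with no children — equivalently, the end of a word that is not a proper prefix of any other stored word.
Those words: "hubsvmbea", "huczqadwr", "huewb", "huhkhpn", "huiydxpc", "hurkji", "hurlgifahzc", "husuqqhpu", "huulinv", "huv", "huxxziolxw", "huy", "la", "lhvbrlyuvcq", "lmg", "lpuxwnk", "lvaycliayqi", "lvupeqt", "lxcpg", "lyrfsrzeir"
Leaf count: 20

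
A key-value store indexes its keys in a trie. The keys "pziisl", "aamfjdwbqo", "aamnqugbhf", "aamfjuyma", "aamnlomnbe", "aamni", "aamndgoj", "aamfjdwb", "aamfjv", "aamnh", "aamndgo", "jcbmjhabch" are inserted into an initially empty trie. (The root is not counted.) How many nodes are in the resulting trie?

50

Count nodes per top-level branch (shared prefixes stored once):
  'a'-branch (aamfjdwb, aamfjdwbqo, aamfjuyma, aamfjv, aamndgo, aamndgoj, aamnh, aamni, aamnlomnbe, aamnqugbhf): 34 nodes
  'j'-branch (jcbmjhabch): 10 nodes
  'p'-branch (pziisl): 6 nodes
Sum: 50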